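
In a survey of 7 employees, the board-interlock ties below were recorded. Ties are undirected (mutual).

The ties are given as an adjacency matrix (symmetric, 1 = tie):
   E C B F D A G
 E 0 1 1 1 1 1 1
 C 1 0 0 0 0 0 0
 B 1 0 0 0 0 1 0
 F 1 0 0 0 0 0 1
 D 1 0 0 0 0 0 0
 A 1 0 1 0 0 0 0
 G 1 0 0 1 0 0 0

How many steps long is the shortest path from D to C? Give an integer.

One shortest route is D – E – C, which uses 2 edges, and D and C are not directly tied, so nothing shorter exists. So d(D,C) = 2.

2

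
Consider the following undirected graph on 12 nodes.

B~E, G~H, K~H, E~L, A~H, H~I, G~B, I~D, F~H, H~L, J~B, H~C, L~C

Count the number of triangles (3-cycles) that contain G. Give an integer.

0

G's neighbors are B and H, but none of them are tied to each other, so no triangle contains G.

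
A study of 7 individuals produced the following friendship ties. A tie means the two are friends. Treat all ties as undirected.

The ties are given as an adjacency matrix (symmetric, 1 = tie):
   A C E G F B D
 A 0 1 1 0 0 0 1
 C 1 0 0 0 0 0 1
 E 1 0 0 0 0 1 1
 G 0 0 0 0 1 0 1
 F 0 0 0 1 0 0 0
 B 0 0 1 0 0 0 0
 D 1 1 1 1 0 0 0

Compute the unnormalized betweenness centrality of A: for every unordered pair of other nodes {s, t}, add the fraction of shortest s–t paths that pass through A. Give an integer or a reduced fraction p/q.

Pairs whose geodesics pass through A — C–E: 1/2; C–B: 1/2.
All other pairs contribute 0.
Summing the contributions gives betweenness(A) = 1.

1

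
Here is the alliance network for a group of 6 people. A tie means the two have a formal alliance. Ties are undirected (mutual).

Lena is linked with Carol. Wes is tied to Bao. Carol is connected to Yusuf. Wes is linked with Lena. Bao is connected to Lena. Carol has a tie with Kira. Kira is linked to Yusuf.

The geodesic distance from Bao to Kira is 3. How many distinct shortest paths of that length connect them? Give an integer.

The shortest distance is 3, and the only length-3 path is Bao–Lena–Carol–Kira. So there is exactly 1 shortest path.

1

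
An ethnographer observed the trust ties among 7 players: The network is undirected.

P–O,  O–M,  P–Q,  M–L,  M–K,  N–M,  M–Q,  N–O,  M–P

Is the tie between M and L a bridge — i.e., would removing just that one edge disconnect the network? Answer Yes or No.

Yes

Without the M–L edge there is no alternate route between M and L, so the network disconnects. It is a bridge.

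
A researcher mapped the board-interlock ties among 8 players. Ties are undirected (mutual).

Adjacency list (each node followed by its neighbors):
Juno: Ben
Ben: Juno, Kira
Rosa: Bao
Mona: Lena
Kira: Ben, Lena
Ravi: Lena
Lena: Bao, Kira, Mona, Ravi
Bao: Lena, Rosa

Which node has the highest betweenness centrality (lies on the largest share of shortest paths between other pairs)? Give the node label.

Lena

Unnormalized betweenness of each node: Bao:6, Ben:6, Juno:0, Kira:10, Lena:17, Mona:0, Ravi:0, Rosa:0.
Lena has the largest value, 17, making it the main broker — the node through which the most shortest paths run.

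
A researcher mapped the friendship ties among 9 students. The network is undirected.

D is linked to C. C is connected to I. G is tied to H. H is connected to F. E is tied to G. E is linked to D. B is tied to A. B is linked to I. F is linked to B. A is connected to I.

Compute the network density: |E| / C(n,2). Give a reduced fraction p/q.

There are 10 edges and 9 nodes, so the maximum possible is C(9,2) = 36.
Density = 10/36 = 5/18.

5/18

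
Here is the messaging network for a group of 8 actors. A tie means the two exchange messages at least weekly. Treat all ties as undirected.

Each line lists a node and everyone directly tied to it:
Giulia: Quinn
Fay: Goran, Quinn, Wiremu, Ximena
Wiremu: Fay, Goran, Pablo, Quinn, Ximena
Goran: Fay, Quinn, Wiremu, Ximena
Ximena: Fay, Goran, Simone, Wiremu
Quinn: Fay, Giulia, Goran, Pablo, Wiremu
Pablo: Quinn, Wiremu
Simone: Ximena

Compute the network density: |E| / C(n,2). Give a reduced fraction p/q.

There are 13 edges and 8 nodes, so the maximum possible is C(8,2) = 28.
Density = 13/28.

13/28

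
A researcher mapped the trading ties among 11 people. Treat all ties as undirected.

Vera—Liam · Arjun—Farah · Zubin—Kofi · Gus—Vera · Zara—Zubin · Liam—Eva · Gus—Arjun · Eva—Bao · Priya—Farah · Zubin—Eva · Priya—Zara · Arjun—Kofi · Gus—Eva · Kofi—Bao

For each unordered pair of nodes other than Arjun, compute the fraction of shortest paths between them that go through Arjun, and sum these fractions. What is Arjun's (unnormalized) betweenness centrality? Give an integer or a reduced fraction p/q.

34/3

Pairs whose geodesics pass through Arjun — Kofi–Vera: 1; Kofi–Gus: 1; Kofi–Farah: 1; Kofi–Priya: 1/2; Bao–Farah: 1; Bao–Priya: 1/3; Eva–Farah: 1; Liam–Farah: 2/2; Vera–Farah: 1; Vera–Priya: 1; Gus–Farah: 1; Gus–Priya: 1; Farah–Zubin: 1/2.
All other pairs contribute 0.
Summing the contributions gives betweenness(Arjun) = 34/3.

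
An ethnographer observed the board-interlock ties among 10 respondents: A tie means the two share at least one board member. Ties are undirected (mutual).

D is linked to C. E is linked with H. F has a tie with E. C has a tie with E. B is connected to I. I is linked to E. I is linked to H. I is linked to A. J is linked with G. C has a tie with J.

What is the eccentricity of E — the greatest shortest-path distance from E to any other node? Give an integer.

3

Distances from E: A:2, B:2, C:1, D:2, F:1, G:3, H:1, I:1, J:2.
The largest is 3 (to G), so the eccentricity of E is 3.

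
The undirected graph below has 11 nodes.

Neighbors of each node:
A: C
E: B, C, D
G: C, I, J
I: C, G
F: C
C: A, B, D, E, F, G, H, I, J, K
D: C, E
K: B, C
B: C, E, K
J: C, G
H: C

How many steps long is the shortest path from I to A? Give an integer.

One shortest route is I – C – A, which uses 2 edges, and I and A are not directly tied, so nothing shorter exists. So d(I,A) = 2.

2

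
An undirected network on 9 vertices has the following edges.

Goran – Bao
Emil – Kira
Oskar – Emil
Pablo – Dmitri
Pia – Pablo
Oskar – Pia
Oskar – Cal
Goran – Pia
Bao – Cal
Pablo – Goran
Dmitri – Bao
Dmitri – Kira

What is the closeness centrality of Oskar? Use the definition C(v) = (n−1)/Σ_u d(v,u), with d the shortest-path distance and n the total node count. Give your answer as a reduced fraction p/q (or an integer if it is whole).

Distances from Oskar: Bao:2, Cal:1, Dmitri:3, Emil:1, Goran:2, Kira:2, Pablo:2, Pia:1. Sum = 14.
n = 9, so closeness = 8/14 = 4/7.

4/7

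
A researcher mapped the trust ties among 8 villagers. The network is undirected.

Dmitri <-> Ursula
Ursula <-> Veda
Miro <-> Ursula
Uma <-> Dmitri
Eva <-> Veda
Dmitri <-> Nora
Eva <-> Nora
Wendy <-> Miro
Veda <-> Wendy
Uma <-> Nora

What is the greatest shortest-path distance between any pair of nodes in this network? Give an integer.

Eccentricity of each node (its greatest distance to any other): Dmitri:3, Eva:3, Miro:3, Nora:3, Uma:4, Ursula:2, Veda:3, Wendy:4.
The maximum eccentricity is 4, realized for instance by the pair Uma–Wendy via Uma – Dmitri – Ursula – Miro – Wendy. So the diameter is 4.

4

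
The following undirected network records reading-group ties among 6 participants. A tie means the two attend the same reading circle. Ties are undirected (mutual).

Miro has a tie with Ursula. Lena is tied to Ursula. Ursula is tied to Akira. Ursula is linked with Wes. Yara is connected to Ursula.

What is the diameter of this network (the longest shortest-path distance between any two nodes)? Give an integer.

Eccentricity of each node (its greatest distance to any other): Akira:2, Lena:2, Miro:2, Ursula:1, Wes:2, Yara:2.
The maximum eccentricity is 2, realized for instance by the pair Akira–Lena via Akira – Ursula – Lena. So the diameter is 2.

2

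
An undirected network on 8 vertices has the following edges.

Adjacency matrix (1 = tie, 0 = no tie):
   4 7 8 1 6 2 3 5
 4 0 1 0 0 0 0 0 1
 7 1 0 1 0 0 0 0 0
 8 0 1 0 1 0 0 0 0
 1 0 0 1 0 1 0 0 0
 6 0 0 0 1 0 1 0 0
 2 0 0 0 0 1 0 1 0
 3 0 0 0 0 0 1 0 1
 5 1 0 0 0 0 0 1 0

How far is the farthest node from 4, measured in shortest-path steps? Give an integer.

4

Distances from 4: 1:3, 2:3, 3:2, 5:1, 6:4, 7:1, 8:2.
The largest is 4 (to 6), so the eccentricity of 4 is 4.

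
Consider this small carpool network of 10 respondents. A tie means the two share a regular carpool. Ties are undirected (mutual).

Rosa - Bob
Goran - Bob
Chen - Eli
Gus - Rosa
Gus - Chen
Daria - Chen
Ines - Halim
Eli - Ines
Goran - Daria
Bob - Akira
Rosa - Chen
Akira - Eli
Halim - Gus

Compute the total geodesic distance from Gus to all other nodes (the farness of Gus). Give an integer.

Distances from Gus: Akira:3, Bob:2, Chen:1, Daria:2, Eli:2, Goran:3, Halim:1, Ines:2, Rosa:1.
Sum = 3 + 2 + 1 + 2 + 2 + 3 + 1 + 2 + 1 = 17.

17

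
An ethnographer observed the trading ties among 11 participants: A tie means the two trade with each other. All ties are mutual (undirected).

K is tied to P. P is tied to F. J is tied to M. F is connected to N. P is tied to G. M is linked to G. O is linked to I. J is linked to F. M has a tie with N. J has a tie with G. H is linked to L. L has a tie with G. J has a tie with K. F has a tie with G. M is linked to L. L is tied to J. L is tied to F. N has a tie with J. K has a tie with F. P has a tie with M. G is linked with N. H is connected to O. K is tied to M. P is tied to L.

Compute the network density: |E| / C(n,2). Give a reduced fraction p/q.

24/55

There are 24 edges and 11 nodes, so the maximum possible is C(11,2) = 55.
Density = 24/55.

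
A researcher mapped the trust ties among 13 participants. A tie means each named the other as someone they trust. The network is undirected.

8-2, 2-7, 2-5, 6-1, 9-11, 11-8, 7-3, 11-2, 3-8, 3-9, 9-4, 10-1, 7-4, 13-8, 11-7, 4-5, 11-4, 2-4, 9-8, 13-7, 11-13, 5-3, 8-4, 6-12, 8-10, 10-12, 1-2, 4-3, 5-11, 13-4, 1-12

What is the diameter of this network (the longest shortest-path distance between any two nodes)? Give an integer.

Eccentricity of each node (its greatest distance to any other): 1:3, 2:2, 3:4, 4:3, 5:3, 6:4, 7:3, 8:3, 9:4, 10:3, 11:3, 12:3, 13:4.
The maximum eccentricity is 4, realized for instance by the pair 6–3 via 6 – 12 – 10 – 8 – 3. So the diameter is 4.

4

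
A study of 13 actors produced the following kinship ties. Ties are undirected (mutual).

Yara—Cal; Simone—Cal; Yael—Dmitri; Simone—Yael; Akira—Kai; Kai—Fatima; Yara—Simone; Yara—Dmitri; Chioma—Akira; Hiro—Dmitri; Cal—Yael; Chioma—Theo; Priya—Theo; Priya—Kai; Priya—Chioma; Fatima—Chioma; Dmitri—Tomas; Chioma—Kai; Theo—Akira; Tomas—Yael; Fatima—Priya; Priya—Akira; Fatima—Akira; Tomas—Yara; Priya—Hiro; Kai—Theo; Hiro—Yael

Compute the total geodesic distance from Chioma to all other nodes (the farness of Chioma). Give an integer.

29

Distances from Chioma: Akira:1, Cal:4, Dmitri:3, Fatima:1, Hiro:2, Kai:1, Priya:1, Simone:4, Theo:1, Tomas:4, Yael:3, Yara:4.
Sum = 1 + 4 + 3 + 1 + 2 + 1 + 1 + 4 + 1 + 4 + 3 + 4 = 29.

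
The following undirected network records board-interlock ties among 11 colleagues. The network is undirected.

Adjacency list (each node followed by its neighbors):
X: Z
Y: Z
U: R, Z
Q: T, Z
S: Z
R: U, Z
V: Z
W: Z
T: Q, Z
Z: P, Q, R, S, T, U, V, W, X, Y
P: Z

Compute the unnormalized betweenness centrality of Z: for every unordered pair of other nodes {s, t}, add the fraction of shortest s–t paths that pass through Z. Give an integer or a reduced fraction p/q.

43

Pairs whose geodesics pass through Z — Y–V: 1; Y–R: 1; Y–Q: 1; Y–T: 1; Y–S: 1; Y–X: 1; Y–P: 1; Y–W: 1; Y–U: 1; V–R: 1; V–Q: 1; V–T: 1; V–S: 1; V–X: 1 … (+29 more pairs).
All other pairs contribute 0.
Summing the contributions gives betweenness(Z) = 43.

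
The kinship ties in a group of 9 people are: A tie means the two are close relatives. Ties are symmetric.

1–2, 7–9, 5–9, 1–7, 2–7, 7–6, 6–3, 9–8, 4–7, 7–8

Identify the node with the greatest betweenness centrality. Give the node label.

7

Unnormalized betweenness of each node: 1:0, 2:0, 3:0, 4:0, 5:0, 6:7, 7:23, 8:0, 9:7.
7 has the largest value, 23, making it the main broker — the node through which the most shortest paths run.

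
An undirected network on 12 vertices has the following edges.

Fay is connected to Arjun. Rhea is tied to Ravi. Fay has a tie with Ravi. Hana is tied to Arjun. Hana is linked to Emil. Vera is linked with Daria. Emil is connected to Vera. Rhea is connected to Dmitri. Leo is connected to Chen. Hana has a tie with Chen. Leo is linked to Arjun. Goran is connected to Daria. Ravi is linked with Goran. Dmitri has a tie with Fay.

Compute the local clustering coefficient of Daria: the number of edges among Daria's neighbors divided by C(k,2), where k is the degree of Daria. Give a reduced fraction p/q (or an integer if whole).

Daria's neighbors: Goran and Vera (k = 2).
Possible neighbor pairs: C(2,2) = 1. Edges among them: none → e = 0.
Clustering(Daria) = 0/1.

0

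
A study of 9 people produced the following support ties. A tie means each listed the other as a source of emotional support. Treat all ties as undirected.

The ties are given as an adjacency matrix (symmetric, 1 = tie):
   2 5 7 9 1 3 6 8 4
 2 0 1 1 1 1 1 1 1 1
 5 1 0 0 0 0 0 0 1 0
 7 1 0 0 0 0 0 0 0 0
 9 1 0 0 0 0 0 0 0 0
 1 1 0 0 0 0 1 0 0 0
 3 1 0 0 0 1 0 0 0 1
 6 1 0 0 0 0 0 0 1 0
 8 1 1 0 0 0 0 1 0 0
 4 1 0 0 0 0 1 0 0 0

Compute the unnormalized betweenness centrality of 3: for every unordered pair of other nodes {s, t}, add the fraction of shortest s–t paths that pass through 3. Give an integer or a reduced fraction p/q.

Pairs whose geodesics pass through 3 — 1–4: 1/2.
All other pairs contribute 0.
Summing the contributions gives betweenness(3) = 1/2.

1/2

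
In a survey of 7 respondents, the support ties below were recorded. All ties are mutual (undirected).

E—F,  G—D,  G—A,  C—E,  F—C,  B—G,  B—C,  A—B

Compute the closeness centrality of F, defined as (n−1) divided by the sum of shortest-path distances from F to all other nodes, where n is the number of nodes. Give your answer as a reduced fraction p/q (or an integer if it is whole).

Distances from F: A:3, B:2, C:1, D:4, E:1, G:3. Sum = 14.
n = 7, so closeness = 6/14 = 3/7.

3/7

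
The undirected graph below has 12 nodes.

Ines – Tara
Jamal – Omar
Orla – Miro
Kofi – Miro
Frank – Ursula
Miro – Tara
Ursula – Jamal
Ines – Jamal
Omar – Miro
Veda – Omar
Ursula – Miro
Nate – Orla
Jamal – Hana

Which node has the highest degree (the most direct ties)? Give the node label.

Miro

Degrees — Frank:1, Hana:1, Ines:2, Jamal:4, Kofi:1, Miro:5, Nate:1, Omar:3, Orla:2, Tara:2, Ursula:3, Veda:1.
The maximum is 5, attained only by Miro.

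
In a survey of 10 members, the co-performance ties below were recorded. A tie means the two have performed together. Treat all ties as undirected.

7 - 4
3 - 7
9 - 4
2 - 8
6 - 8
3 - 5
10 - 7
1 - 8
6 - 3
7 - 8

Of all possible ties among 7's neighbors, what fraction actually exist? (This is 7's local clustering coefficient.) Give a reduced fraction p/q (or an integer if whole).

7's neighbors: 3, 4, 8, and 10 (k = 4).
Possible neighbor pairs: C(4,2) = 6. Edges among them: none → e = 0.
Clustering(7) = 0/6 = 0.

0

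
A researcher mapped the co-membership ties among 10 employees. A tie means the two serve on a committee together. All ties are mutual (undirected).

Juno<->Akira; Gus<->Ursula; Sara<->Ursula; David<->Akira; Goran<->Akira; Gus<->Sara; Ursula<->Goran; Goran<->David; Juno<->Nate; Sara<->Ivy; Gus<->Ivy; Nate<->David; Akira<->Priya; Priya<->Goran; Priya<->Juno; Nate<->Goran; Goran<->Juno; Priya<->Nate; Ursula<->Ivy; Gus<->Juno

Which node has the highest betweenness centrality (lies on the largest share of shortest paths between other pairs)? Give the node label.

Goran

Unnormalized betweenness of each node: Akira:11/12, David:1/4, Goran:131/12, Gus:11/2, Ivy:0, Juno:15/2, Nate:11/12, Priya:1/4, Sara:0, Ursula:31/4.
Goran has the largest value, 131/12, making it the main broker — the node through which the most shortest paths run.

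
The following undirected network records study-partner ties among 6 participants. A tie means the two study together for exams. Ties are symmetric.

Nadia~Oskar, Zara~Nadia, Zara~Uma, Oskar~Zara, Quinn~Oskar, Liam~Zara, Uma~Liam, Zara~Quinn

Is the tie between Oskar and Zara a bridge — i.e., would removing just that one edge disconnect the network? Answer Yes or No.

No

Even without that edge, Oskar still reaches Zara via Oskar – Quinn – Zara, so the network stays connected. Not a bridge.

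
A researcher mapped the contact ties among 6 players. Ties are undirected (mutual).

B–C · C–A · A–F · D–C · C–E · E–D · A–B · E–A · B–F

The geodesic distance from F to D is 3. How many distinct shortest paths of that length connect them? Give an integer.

3

The shortest distance is 3. The length-3 paths are: F–A–C–D; F–B–C–D; F–A–E–D.
That gives 3 distinct shortest paths.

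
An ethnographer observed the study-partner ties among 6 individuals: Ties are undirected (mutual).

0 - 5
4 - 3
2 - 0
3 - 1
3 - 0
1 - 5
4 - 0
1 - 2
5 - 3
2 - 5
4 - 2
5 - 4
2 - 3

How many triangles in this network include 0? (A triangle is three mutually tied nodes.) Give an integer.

6

0's neighbors: 2, 3, 4, and 5.
Neighbor pairs that are themselves tied: 0–2–3; 0–2–4; 0–2–5; 0–3–4; 0–3–5; 0–4–5. Each forms one triangle with 0, for 6 in total.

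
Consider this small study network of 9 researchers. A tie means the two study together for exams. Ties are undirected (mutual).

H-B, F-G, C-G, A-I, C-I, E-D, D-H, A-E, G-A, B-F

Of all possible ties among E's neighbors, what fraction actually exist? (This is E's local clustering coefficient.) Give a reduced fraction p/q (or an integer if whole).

E's neighbors: A and D (k = 2).
Possible neighbor pairs: C(2,2) = 1. Edges among them: none → e = 0.
Clustering(E) = 0/1.

0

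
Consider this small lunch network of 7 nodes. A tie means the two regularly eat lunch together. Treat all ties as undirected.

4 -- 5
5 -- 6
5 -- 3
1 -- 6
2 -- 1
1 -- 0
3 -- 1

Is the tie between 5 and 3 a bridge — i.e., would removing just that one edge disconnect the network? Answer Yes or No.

No

Even without that edge, 5 still reaches 3 via 5 – 6 – 1 – 3, so the network stays connected. Not a bridge.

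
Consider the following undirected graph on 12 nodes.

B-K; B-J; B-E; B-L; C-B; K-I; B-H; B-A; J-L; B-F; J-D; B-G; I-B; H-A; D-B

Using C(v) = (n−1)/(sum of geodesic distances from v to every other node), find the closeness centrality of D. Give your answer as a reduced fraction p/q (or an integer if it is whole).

Distances from D: A:2, B:1, C:2, E:2, F:2, G:2, H:2, I:2, J:1, K:2, L:2. Sum = 20.
n = 12, so closeness = 11/20.

11/20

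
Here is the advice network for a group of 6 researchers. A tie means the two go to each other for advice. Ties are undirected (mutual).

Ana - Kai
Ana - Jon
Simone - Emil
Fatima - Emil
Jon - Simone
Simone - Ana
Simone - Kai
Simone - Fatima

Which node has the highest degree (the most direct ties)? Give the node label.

Simone

Degrees — Ana:3, Emil:2, Fatima:2, Jon:2, Kai:2, Simone:5.
The maximum is 5, attained only by Simone.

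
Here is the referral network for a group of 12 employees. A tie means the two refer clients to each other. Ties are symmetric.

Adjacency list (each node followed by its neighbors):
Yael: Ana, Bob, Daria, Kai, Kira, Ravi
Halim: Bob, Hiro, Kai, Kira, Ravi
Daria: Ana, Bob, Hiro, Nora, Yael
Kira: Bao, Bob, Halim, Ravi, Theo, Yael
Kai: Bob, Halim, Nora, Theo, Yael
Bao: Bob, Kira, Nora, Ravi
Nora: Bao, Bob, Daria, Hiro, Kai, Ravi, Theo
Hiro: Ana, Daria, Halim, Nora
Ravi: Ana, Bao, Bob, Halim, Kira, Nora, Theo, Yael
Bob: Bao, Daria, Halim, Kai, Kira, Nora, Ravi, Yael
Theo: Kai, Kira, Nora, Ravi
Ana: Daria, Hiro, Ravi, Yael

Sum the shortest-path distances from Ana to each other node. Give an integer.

18

Distances from Ana: Bao:2, Bob:2, Daria:1, Halim:2, Hiro:1, Kai:2, Kira:2, Nora:2, Ravi:1, Theo:2, Yael:1.
Sum = 2 + 2 + 1 + 2 + 1 + 2 + 2 + 2 + 1 + 2 + 1 = 18.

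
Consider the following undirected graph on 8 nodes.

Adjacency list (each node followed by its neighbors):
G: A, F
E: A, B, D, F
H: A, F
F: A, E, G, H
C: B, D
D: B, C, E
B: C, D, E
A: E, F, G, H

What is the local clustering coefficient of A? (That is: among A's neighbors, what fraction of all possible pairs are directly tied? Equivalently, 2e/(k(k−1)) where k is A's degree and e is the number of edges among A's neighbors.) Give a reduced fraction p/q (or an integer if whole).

A's neighbors: E, F, G, and H (k = 4).
Possible neighbor pairs: C(4,2) = 6. Edges among them: E–F, F–G, F–H → e = 3.
Clustering(A) = 3/6 = 1/2.

1/2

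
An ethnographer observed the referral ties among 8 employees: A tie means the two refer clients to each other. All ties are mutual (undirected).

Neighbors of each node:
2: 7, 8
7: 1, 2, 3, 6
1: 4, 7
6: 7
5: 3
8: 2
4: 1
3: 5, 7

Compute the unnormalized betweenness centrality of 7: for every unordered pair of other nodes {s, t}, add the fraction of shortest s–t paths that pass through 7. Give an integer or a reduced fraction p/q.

Pairs whose geodesics pass through 7 — 5–1: 1; 5–8: 1; 5–2: 1; 5–4: 1; 5–6: 1; 1–8: 1; 1–2: 1; 1–3: 1; 1–6: 1; 8–3: 1; 8–4: 1; 8–6: 1; 2–3: 1; 2–4: 1 … (+4 more pairs).
All other pairs contribute 0.
Summing the contributions gives betweenness(7) = 18.

18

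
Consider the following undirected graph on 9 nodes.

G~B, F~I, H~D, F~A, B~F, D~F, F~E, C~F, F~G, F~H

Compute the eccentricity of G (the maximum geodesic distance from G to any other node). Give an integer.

Distances from G: A:2, B:1, C:2, D:2, E:2, F:1, H:2, I:2.
The largest is 2 (to H, A, C, I, D, and E), so the eccentricity of G is 2.

2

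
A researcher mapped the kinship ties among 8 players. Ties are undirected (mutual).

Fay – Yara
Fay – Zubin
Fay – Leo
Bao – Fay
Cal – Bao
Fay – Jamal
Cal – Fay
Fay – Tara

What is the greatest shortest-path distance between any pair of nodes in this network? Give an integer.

Eccentricity of each node (its greatest distance to any other): Bao:2, Cal:2, Fay:1, Jamal:2, Leo:2, Tara:2, Yara:2, Zubin:2.
The maximum eccentricity is 2, realized for instance by the pair Yara–Jamal via Yara – Fay – Jamal. So the diameter is 2.

2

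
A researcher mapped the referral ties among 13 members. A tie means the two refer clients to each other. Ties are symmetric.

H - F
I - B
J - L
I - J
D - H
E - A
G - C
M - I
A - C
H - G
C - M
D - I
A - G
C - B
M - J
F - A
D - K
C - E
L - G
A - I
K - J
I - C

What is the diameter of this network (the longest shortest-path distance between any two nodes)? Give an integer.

Eccentricity of each node (its greatest distance to any other): A:3, B:3, C:3, D:3, E:4, F:3, G:3, H:3, I:2, J:3, K:4, L:3, M:3.
The maximum eccentricity is 4, realized for instance by the pair E–K via E – A – I – D – K. So the diameter is 4.

4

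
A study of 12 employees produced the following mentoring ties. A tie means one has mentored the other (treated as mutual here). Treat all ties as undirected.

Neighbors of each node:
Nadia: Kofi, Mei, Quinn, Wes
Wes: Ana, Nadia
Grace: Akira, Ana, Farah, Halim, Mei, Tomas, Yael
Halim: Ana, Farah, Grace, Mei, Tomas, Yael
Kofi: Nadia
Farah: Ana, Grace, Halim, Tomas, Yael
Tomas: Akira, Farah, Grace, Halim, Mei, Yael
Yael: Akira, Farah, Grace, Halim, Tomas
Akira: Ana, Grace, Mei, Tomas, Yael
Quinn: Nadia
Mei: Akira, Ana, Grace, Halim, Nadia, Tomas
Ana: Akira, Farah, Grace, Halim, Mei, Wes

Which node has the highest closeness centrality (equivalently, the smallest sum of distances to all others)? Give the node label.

Farness (sum of distances to all others) for each node — Akira:19, Ana:18, Farah:22, Grace:17, Halim:18, Kofi:30, Mei:16, Nadia:20, Quinn:30, Tomas:19, Wes:22, Yael:23.
The smallest farness is 16, for Mei, so Mei has the highest closeness.

Mei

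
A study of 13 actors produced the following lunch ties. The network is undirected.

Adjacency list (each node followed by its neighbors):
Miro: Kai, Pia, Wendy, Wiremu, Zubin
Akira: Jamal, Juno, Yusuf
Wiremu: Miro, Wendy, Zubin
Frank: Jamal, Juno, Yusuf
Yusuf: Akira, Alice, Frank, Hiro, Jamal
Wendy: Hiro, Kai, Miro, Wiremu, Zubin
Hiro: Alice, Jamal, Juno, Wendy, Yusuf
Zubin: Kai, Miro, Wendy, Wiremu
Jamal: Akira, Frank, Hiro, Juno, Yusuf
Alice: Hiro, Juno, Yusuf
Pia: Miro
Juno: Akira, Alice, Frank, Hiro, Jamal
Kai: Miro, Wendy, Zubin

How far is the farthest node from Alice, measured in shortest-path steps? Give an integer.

Distances from Alice: Akira:2, Frank:2, Hiro:1, Jamal:2, Juno:1, Kai:3, Miro:3, Pia:4, Wendy:2, Wiremu:3, Yusuf:1, Zubin:3.
The largest is 4 (to Pia), so the eccentricity of Alice is 4.

4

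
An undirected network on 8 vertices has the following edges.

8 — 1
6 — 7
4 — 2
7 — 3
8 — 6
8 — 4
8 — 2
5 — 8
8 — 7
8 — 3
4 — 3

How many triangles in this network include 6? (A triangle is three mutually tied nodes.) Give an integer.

1

6's neighbors: 7 and 8.
Neighbor pairs that are themselves tied: 6–7–8. Each forms one triangle with 6, for 1 in total.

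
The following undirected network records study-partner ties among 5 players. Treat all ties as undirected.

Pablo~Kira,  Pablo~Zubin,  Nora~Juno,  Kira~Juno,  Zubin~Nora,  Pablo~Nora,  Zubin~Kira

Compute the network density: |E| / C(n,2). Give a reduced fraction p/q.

There are 7 edges and 5 nodes, so the maximum possible is C(5,2) = 10.
Density = 7/10.

7/10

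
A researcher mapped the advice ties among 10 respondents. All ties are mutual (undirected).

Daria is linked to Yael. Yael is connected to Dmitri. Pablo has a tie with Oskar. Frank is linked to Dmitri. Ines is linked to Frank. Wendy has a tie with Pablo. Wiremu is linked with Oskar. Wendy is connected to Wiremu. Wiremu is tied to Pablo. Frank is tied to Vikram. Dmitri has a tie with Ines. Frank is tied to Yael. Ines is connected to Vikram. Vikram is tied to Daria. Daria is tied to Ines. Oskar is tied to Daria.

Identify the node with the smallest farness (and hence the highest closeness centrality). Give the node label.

Daria

Farness (sum of distances to all others) for each node — Daria:15, Dmitri:23, Frank:22, Ines:18, Oskar:17, Pablo:22, Vikram:19, Wendy:29, Wiremu:22, Yael:19.
The smallest farness is 15, for Daria, so Daria has the highest closeness.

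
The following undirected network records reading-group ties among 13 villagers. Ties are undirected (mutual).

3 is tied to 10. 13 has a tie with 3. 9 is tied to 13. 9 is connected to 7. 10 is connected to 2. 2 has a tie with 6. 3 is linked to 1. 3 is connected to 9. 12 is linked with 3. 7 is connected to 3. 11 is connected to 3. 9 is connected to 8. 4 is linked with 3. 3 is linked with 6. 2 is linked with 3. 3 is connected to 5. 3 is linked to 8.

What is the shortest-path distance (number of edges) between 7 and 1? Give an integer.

2

One shortest route is 7 – 3 – 1, which uses 2 edges, and 7 and 1 are not directly tied, so nothing shorter exists. So d(7,1) = 2.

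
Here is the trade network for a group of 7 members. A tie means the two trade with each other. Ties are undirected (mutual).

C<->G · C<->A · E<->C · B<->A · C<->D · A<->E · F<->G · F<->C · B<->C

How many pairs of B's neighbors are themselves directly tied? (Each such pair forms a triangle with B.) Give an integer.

1

B's neighbors: A and C.
Neighbor pairs that are themselves tied: B–A–C. Each forms one triangle with B, for 1 in total.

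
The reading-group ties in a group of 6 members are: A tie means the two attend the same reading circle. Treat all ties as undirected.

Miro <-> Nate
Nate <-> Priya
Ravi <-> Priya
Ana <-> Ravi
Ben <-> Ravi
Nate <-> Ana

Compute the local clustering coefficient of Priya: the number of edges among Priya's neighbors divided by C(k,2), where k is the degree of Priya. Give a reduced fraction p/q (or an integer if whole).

Priya's neighbors: Nate and Ravi (k = 2).
Possible neighbor pairs: C(2,2) = 1. Edges among them: none → e = 0.
Clustering(Priya) = 0/1.

0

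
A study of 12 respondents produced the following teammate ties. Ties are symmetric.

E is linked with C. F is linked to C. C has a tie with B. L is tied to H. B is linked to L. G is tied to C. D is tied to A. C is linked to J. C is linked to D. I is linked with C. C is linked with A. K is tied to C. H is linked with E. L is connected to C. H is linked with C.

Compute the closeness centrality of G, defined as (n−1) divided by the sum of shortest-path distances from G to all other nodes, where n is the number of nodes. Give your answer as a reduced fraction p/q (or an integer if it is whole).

11/21

Distances from G: A:2, B:2, C:1, D:2, E:2, F:2, H:2, I:2, J:2, K:2, L:2. Sum = 21.
n = 12, so closeness = 11/21.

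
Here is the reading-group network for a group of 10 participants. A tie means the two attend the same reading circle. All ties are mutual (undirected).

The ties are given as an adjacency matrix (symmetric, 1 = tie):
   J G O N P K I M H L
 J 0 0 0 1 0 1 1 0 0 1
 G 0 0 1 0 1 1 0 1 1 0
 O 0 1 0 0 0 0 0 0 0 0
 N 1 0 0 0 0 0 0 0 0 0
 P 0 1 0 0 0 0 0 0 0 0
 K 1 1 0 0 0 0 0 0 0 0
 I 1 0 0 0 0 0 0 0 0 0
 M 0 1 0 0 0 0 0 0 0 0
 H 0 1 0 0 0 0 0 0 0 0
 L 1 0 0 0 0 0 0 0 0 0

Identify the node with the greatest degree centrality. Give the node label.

Degrees — G:5, H:1, I:1, J:4, K:2, L:1, M:1, N:1, O:1, P:1.
The maximum is 5, attained only by G.

G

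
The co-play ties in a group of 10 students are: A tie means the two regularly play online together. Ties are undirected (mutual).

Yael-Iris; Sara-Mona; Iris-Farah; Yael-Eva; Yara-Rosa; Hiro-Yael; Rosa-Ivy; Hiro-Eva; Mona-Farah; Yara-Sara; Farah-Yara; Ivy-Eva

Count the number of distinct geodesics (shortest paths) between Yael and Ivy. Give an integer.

1

The shortest distance is 2, and the only length-2 path is Yael–Eva–Ivy. So there is exactly 1 shortest path.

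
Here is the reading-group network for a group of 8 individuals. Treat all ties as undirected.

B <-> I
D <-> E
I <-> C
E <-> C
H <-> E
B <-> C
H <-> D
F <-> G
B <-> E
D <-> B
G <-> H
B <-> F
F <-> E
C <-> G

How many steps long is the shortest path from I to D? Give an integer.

One shortest route is I – B – D, which uses 2 edges, and I and D are not directly tied, so nothing shorter exists. So d(I,D) = 2.

2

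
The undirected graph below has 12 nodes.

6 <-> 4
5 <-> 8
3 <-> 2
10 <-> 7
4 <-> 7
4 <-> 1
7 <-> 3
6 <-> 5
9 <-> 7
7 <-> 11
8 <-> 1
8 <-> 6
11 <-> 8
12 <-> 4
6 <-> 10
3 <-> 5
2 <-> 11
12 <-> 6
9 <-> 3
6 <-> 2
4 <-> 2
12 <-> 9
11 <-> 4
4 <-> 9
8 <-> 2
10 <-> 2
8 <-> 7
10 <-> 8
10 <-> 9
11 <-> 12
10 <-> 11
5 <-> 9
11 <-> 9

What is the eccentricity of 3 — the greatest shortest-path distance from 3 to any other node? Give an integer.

Distances from 3: 1:3, 2:1, 4:2, 5:1, 6:2, 7:1, 8:2, 9:1, 10:2, 11:2, 12:2.
The largest is 3 (to 1), so the eccentricity of 3 is 3.

3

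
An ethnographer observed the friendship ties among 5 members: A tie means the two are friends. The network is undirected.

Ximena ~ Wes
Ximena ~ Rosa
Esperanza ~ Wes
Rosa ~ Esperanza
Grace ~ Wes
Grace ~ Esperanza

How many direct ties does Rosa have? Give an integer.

Rosa is directly tied to Esperanza and Ximena. That is 2 neighbors, so the degree of Rosa is 2.

2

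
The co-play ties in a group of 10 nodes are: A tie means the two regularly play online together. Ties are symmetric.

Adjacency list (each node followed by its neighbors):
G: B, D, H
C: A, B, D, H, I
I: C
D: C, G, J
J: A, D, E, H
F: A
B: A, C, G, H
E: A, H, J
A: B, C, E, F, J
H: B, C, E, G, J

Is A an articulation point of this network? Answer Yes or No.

Removing A leaves {B, C, D, E, G, H, I, and J} with no path to {F}, so the network splits into 2 components. A is a cut vertex.

Yes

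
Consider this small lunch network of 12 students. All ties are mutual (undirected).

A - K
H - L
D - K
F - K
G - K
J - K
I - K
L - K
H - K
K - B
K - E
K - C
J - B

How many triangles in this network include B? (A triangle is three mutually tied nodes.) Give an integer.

1

B's neighbors: J and K.
Neighbor pairs that are themselves tied: B–J–K. Each forms one triangle with B, for 1 in total.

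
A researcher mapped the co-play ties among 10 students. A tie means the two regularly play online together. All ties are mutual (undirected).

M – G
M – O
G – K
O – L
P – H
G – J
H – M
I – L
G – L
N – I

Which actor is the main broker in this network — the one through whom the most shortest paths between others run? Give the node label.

G

Unnormalized betweenness of each node: G:39/2, H:8, I:8, J:0, K:0, L:31/2, M:31/2, N:0, O:9/2, P:0.
G has the largest value, 39/2, making it the main broker — the node through which the most shortest paths run.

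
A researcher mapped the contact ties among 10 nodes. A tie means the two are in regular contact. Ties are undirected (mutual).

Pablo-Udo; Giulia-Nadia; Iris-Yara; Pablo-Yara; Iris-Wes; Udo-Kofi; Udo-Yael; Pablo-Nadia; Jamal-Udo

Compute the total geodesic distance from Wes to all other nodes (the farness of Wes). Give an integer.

Distances from Wes: Giulia:5, Iris:1, Jamal:5, Kofi:5, Nadia:4, Pablo:3, Udo:4, Yael:5, Yara:2.
Sum = 5 + 1 + 5 + 5 + 4 + 3 + 4 + 5 + 2 = 34.

34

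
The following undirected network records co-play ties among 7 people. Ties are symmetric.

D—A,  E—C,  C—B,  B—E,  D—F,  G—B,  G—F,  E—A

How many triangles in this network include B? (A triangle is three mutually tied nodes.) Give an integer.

1

B's neighbors: C, E, and G.
Neighbor pairs that are themselves tied: B–C–E. Each forms one triangle with B, for 1 in total.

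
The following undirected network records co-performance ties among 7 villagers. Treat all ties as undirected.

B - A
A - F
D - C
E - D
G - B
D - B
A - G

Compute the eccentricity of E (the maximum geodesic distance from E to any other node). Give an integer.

Distances from E: A:3, B:2, C:2, D:1, F:4, G:3.
The largest is 4 (to F), so the eccentricity of E is 4.

4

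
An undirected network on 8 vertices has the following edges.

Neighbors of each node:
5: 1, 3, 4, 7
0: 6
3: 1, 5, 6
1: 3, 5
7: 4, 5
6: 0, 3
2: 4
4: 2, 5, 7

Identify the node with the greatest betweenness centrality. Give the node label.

5

Unnormalized betweenness of each node: 0:0, 1:0, 2:0, 3:10, 4:6, 5:12, 6:6, 7:0.
5 has the largest value, 12, making it the main broker — the node through which the most shortest paths run.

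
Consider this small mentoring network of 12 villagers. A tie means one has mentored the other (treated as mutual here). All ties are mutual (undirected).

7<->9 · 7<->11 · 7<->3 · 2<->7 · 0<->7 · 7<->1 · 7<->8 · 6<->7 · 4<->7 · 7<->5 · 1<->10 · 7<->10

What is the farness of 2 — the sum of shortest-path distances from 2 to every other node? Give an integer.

21

Distances from 2: 0:2, 1:2, 3:2, 4:2, 5:2, 6:2, 7:1, 8:2, 9:2, 10:2, 11:2.
Sum = 2 + 2 + 2 + 2 + 2 + 2 + 1 + 2 + 2 + 2 + 2 = 21.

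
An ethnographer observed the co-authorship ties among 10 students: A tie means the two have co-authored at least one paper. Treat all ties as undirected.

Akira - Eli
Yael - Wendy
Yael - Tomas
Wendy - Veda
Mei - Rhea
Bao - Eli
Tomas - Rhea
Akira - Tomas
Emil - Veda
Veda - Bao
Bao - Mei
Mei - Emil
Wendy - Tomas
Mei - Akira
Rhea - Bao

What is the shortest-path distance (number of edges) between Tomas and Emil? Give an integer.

3

One shortest route is Tomas – Wendy – Veda – Emil, which uses 3 edges, and at distance 2 from Tomas we only reach {Bao, Eli, Mei, Veda}, which does not include Emil. So d(Tomas,Emil) = 3.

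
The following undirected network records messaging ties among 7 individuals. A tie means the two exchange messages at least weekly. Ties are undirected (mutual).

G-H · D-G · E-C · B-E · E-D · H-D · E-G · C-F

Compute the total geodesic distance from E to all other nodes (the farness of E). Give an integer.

Distances from E: B:1, C:1, D:1, F:2, G:1, H:2.
Sum = 1 + 1 + 1 + 2 + 1 + 2 = 8.

8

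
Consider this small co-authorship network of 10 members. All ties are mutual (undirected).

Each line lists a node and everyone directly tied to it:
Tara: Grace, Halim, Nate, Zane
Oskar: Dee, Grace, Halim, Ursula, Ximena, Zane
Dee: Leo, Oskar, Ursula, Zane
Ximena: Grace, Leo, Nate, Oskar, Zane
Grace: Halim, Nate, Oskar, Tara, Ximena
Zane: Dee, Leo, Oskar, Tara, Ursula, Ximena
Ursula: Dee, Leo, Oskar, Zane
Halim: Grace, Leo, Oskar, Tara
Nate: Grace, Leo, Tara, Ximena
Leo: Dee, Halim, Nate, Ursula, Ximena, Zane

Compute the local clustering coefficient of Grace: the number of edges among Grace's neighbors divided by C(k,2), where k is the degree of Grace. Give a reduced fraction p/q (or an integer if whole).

Grace's neighbors: Halim, Nate, Oskar, Tara, and Ximena (k = 5).
Possible neighbor pairs: C(5,2) = 10. Edges among them: Halim–Oskar, Halim–Tara, Nate–Tara, Nate–Ximena, Oskar–Ximena → e = 5.
Clustering(Grace) = 5/10 = 1/2.

1/2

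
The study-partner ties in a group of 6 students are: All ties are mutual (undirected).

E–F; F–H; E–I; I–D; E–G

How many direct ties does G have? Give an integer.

G is directly tied to E. That is 1 neighbor, so the degree of G is 1.

1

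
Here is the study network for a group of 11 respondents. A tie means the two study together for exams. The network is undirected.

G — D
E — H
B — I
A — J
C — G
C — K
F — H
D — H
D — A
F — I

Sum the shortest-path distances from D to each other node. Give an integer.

21

Distances from D: A:1, B:4, C:2, E:2, F:2, G:1, H:1, I:3, J:2, K:3.
Sum = 1 + 4 + 2 + 2 + 2 + 1 + 1 + 3 + 2 + 3 = 21.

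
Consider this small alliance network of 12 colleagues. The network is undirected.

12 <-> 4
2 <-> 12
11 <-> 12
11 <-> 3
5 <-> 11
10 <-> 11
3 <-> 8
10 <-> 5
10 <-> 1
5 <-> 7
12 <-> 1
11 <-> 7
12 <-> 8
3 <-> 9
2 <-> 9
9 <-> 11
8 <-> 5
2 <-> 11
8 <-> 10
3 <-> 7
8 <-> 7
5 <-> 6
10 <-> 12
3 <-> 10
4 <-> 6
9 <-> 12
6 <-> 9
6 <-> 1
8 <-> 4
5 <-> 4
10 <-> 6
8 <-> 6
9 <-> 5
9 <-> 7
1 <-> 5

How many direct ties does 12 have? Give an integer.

7

12 is directly tied to 1, 2, 4, 8, 9, 10, and 11. That is 7 neighbors, so the degree of 12 is 7.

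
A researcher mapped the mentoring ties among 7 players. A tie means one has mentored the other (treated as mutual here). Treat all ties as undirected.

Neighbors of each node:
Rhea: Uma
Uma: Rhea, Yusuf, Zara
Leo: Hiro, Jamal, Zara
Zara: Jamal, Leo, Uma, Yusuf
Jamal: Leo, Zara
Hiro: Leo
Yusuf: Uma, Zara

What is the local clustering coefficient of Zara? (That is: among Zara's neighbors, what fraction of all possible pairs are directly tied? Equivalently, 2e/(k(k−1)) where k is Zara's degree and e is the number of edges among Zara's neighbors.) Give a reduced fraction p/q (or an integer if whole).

Zara's neighbors: Jamal, Leo, Uma, and Yusuf (k = 4).
Possible neighbor pairs: C(4,2) = 6. Edges among them: Jamal–Leo, Uma–Yusuf → e = 2.
Clustering(Zara) = 2/6 = 1/3.

1/3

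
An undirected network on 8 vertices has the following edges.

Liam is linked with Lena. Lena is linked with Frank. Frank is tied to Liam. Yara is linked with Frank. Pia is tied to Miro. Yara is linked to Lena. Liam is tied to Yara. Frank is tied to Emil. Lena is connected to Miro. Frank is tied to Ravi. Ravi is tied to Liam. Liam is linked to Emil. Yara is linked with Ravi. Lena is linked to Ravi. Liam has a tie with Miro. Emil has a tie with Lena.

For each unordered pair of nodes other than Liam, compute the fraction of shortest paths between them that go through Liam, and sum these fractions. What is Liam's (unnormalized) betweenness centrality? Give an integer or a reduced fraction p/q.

Pairs whose geodesics pass through Liam — Frank–Pia: 1/2; Frank–Miro: 1/2; Yara–Emil: 1/3; Yara–Pia: 1/2; Yara–Miro: 1/2; Ravi–Emil: 1/3; Ravi–Pia: 1/2; Ravi–Miro: 1/2; Emil–Pia: 1/2; Emil–Miro: 1/2.
All other pairs contribute 0.
Summing the contributions gives betweenness(Liam) = 14/3.

14/3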